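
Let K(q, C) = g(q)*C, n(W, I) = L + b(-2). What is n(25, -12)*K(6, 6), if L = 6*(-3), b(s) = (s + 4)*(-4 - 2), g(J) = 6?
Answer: -1080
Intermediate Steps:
b(s) = -24 - 6*s (b(s) = (4 + s)*(-6) = -24 - 6*s)
L = -18
n(W, I) = -30 (n(W, I) = -18 + (-24 - 6*(-2)) = -18 + (-24 + 12) = -18 - 12 = -30)
K(q, C) = 6*C
n(25, -12)*K(6, 6) = -180*6 = -30*36 = -1080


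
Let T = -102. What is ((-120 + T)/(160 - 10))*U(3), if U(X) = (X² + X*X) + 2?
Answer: -148/5 ≈ -29.600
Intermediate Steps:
U(X) = 2 + 2*X² (U(X) = (X² + X²) + 2 = 2*X² + 2 = 2 + 2*X²)
((-120 + T)/(160 - 10))*U(3) = ((-120 - 102)/(160 - 10))*(2 + 2*3²) = (-222/150)*(2 + 2*9) = (-222*1/150)*(2 + 18) = -37/25*20 = -148/5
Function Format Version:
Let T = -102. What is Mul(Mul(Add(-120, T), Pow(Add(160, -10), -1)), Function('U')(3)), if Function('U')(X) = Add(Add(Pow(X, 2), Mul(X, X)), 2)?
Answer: Rational(-148, 5) ≈ -29.600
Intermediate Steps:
Function('U')(X) = Add(2, Mul(2, Pow(X, 2))) (Function('U')(X) = Add(Add(Pow(X, 2), Pow(X, 2)), 2) = Add(Mul(2, Pow(X, 2)), 2) = Add(2, Mul(2, Pow(X, 2))))
Mul(Mul(Add(-120, T), Pow(Add(160, -10), -1)), Function('U')(3)) = Mul(Mul(Add(-120, -102), Pow(Add(160, -10), -1)), Add(2, Mul(2, Pow(3, 2)))) = Mul(Mul(-222, Pow(150, -1)), Add(2, Mul(2, 9))) = Mul(Mul(-222, Rational(1, 150)), Add(2, 18)) = Mul(Rational(-37, 25), 20) = Rational(-148, 5)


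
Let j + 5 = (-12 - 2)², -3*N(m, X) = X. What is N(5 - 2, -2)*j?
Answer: 382/3 ≈ 127.33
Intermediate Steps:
N(m, X) = -X/3
j = 191 (j = -5 + (-12 - 2)² = -5 + (-14)² = -5 + 196 = 191)
N(5 - 2, -2)*j = -⅓*(-2)*191 = (⅔)*191 = 382/3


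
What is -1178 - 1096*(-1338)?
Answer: 1465270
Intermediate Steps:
-1178 - 1096*(-1338) = -1178 + 1466448 = 1465270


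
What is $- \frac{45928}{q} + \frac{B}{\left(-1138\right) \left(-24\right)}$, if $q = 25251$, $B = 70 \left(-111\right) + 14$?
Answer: $- \frac{120852691}{57471276} \approx -2.1028$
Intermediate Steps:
$B = -7756$ ($B = -7770 + 14 = -7756$)
$- \frac{45928}{q} + \frac{B}{\left(-1138\right) \left(-24\right)} = - \frac{45928}{25251} - \frac{7756}{\left(-1138\right) \left(-24\right)} = \left(-45928\right) \frac{1}{25251} - \frac{7756}{27312} = - \frac{45928}{25251} - \frac{1939}{6828} = - \frac{120852691}{57471276}$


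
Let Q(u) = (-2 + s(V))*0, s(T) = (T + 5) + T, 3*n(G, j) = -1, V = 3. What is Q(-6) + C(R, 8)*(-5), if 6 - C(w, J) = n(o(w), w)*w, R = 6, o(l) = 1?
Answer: -40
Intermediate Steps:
n(G, j) = -1/3 (n(G, j) = (1/3)*(-1) = -1/3)
s(T) = 5 + 2*T (s(T) = (5 + T) + T = 5 + 2*T)
C(w, J) = 6 + w/3 (C(w, J) = 6 - (-1)*w/3 = 6 + w/3)
Q(u) = 0 (Q(u) = (-2 + (5 + 2*3))*0 = (-2 + (5 + 6))*0 = (-2 + 11)*0 = 9*0 = 0)
Q(-6) + C(R, 8)*(-5) = 0 + (6 + (1/3)*6)*(-5) = 0 + (6 + 2)*(-5) = 0 + 8*(-5) = 0 - 40 = -40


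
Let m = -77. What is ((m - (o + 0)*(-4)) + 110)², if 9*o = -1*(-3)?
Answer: 10609/9 ≈ 1178.8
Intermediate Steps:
o = ⅓ (o = (-1*(-3))/9 = (⅑)*3 = ⅓ ≈ 0.33333)
((m - (o + 0)*(-4)) + 110)² = ((-77 - (⅓ + 0)*(-4)) + 110)² = ((-77 - (-4)/3) + 110)² = ((-77 - 1*(-4/3)) + 110)² = ((-77 + 4/3) + 110)² = (-227/3 + 110)² = (103/3)² = 10609/9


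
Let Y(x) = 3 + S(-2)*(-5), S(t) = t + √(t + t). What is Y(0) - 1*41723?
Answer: -41710 - 10*I ≈ -41710.0 - 10.0*I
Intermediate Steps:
S(t) = t + √2*√t (S(t) = t + √(2*t) = t + √2*√t)
Y(x) = 13 - 10*I (Y(x) = 3 + (-2 + √2*√(-2))*(-5) = 3 + (-2 + √2*(I*√2))*(-5) = 3 + (-2 + 2*I)*(-5) = 3 + (10 - 10*I) = 13 - 10*I)
Y(0) - 1*41723 = (13 - 10*I) - 1*41723 = (13 - 10*I) - 41723 = -41710 - 10*I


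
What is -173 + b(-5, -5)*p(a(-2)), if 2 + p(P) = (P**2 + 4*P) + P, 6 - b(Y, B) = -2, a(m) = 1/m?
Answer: -207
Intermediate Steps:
b(Y, B) = 8 (b(Y, B) = 6 - 1*(-2) = 6 + 2 = 8)
p(P) = -2 + P**2 + 5*P (p(P) = -2 + ((P**2 + 4*P) + P) = -2 + (P**2 + 5*P) = -2 + P**2 + 5*P)
-173 + b(-5, -5)*p(a(-2)) = -173 + 8*(-2 + (1/(-2))**2 + 5/(-2)) = -173 + 8*(-2 + (-1/2)**2 + 5*(-1/2)) = -173 + 8*(-2 + 1/4 - 5/2) = -173 + 8*(-17/4) = -173 - 34 = -207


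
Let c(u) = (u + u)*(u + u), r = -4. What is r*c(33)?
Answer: -17424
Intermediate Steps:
c(u) = 4*u² (c(u) = (2*u)*(2*u) = 4*u²)
r*c(33) = -16*33² = -16*1089 = -4*4356 = -17424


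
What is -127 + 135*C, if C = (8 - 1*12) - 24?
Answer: -3907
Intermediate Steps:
C = -28 (C = (8 - 12) - 24 = -4 - 24 = -28)
-127 + 135*C = -127 + 135*(-28) = -127 - 3780 = -3907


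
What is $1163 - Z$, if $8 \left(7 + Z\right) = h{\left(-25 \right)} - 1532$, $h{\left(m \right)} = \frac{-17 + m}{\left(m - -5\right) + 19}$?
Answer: $\frac{5425}{4} \approx 1356.3$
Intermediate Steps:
$h{\left(m \right)} = \frac{-17 + m}{24 + m}$ ($h{\left(m \right)} = \frac{-17 + m}{\left(m + 5\right) + 19} = \frac{-17 + m}{\left(5 + m\right) + 19} = \frac{-17 + m}{24 + m}$)
$Z = - \frac{773}{4}$ ($Z = -7 + \frac{\frac{-17 - 25}{24 - 25} - 1532}{8} = -7 + \frac{\frac{1}{-1} \left(-42\right) - 1532}{8} = -7 + \frac{\left(-1\right) \left(-42\right) - 1532}{8} = -7 + \frac{42 - 1532}{8} = -7 + \frac{1}{8} \left(-1490\right) = -7 - \frac{745}{4} = - \frac{773}{4} \approx -193.25$)
$1163 - Z = 1163 - - \frac{773}{4} = 1163 + \frac{773}{4} = \frac{5425}{4}$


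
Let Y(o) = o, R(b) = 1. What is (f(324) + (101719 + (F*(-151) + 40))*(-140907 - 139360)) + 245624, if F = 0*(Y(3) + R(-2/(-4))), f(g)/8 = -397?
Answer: -28519447205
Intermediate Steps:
f(g) = -3176 (f(g) = 8*(-397) = -3176)
F = 0 (F = 0*(3 + 1) = 0*4 = 0)
(f(324) + (101719 + (F*(-151) + 40))*(-140907 - 139360)) + 245624 = (-3176 + (101719 + (0*(-151) + 40))*(-140907 - 139360)) + 245624 = (-3176 + (101719 + (0 + 40))*(-280267)) + 245624 = (-3176 + (101719 + 40)*(-280267)) + 245624 = (-3176 + 101759*(-280267)) + 245624 = (-3176 - 28519689653) + 245624 = -28519692829 + 245624 = -28519447205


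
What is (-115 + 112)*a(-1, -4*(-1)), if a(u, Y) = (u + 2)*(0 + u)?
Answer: 3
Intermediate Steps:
a(u, Y) = u*(2 + u) (a(u, Y) = (2 + u)*u = u*(2 + u))
(-115 + 112)*a(-1, -4*(-1)) = (-115 + 112)*(-(2 - 1)) = -(-3) = -3*(-1) = 3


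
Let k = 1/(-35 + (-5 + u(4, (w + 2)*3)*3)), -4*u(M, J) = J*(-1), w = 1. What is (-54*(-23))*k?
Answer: -4968/133 ≈ -37.353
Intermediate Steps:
u(M, J) = J/4 (u(M, J) = -J*(-1)/4 = -(-1)*J/4 = J/4)
k = -4/133 (k = 1/(-35 + (-5 + (((1 + 2)*3)/4)*3)) = 1/(-35 + (-5 + ((3*3)/4)*3)) = 1/(-35 + (-5 + ((¼)*9)*3)) = 1/(-35 + (-5 + (9/4)*3)) = 1/(-35 + (-5 + 27/4)) = 1/(-35 + 7/4) = 1/(-133/4) = -4/133 ≈ -0.030075)
(-54*(-23))*k = -54*(-23)*(-4/133) = 1242*(-4/133) = -4968/133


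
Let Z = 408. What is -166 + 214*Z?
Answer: 87146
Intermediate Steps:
-166 + 214*Z = -166 + 214*408 = -166 + 87312 = 87146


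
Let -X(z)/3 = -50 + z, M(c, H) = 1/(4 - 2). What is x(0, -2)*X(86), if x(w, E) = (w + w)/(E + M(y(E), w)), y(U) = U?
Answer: 0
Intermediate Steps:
M(c, H) = 1/2
X(z) = 150 - 3*z (X(z) = -3*(-50 + z) = 150 - 3*z)
x(w, E) = 2*w/(1/2 + E) (x(w, E) = (w + w)/(E + 1/2) = (2*w)/(1/2 + E) = 2*w/(1/2 + E))
x(0, -2)*X(86) = (4*0/(1 + 2*(-2)))*(150 - 3*86) = (4*0/(1 - 4))*(150 - 258) = (4*0/(-3))*(-108) = (4*0*(-1/3))*(-108) = 0*(-108) = 0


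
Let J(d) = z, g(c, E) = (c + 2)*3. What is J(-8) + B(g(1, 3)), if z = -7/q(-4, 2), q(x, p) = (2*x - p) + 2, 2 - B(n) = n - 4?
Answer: -17/8 ≈ -2.1250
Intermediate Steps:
g(c, E) = 6 + 3*c (g(c, E) = (2 + c)*3 = 6 + 3*c)
B(n) = 6 - n (B(n) = 2 - (n - 4) = 2 - (-4 + n) = 2 + (4 - n) = 6 - n)
q(x, p) = 2 - p + 2*x (q(x, p) = (-p + 2*x) + 2 = 2 - p + 2*x)
z = 7/8 (z = -7/(2 - 1*2 + 2*(-4)) = -7/(2 - 2 - 8) = -7/(-8) = -7*(-1/8) = 7/8 ≈ 0.87500)
J(d) = 7/8
J(-8) + B(g(1, 3)) = 7/8 + (6 - (6 + 3*1)) = 7/8 + (6 - (6 + 3)) = 7/8 + (6 - 1*9) = 7/8 + (6 - 9) = 7/8 - 3 = -17/8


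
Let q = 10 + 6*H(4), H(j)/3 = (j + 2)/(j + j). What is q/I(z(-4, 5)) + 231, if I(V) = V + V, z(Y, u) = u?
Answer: 4667/20 ≈ 233.35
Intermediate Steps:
I(V) = 2*V
H(j) = 3*(2 + j)/(2*j) (H(j) = 3*((j + 2)/(j + j)) = 3*((2 + j)/((2*j))) = 3*((2 + j)*(1/(2*j))) = 3*((2 + j)/(2*j)) = 3*(2 + j)/(2*j))
q = 47/2 (q = 10 + 6*(3/2 + 3/4) = 10 + 6*(3/2 + 3*(¼)) = 10 + 6*(3/2 + ¾) = 10 + 6*(9/4) = 10 + 27/2 = 47/2 ≈ 23.500)
q/I(z(-4, 5)) + 231 = 47/(2*((2*5))) + 231 = (47/2)/10 + 231 = (47/2)*(⅒) + 231 = 47/20 + 231 = 4667/20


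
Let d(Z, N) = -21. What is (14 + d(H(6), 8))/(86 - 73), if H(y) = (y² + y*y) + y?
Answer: -7/13 ≈ -0.53846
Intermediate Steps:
H(y) = y + 2*y² (H(y) = (y² + y²) + y = 2*y² + y = y + 2*y²)
(14 + d(H(6), 8))/(86 - 73) = (14 - 21)/(86 - 73) = -7/13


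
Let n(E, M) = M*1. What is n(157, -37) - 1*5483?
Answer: -5520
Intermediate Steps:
n(E, M) = M
n(157, -37) - 1*5483 = -37 - 1*5483 = -37 - 5483 = -5520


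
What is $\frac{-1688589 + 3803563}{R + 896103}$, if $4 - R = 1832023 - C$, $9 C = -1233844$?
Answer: $- \frac{9517383}{4828544} \approx -1.9711$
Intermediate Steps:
$C = - \frac{1233844}{9}$ ($C = \frac{1}{9} \left(-1233844\right) = - \frac{1233844}{9} \approx -1.3709 \cdot 10^{5}$)
$R = - \frac{17722015}{9}$ ($R = 4 - \left(1832023 - - \frac{1233844}{9}\right) = 4 - \left(1832023 + \frac{1233844}{9}\right) = 4 - \frac{17722051}{9} = - \frac{17722015}{9} \approx -1.9691 \cdot 10^{6}$)
$\frac{-1688589 + 3803563}{R + 896103} = \frac{-1688589 + 3803563}{- \frac{17722015}{9} + 896103} = \frac{2114974}{- \frac{9657088}{9}} = 2114974 \left(- \frac{9}{9657088}\right) = - \frac{9517383}{4828544}$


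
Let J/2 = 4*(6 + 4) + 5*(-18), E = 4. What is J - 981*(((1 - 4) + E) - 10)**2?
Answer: -79561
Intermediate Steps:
J = -100 (J = 2*(4*(6 + 4) + 5*(-18)) = 2*(4*10 - 90) = 2*(40 - 90) = 2*(-50) = -100)
J - 981*(((1 - 4) + E) - 10)**2 = -100 - 981*(((1 - 4) + 4) - 10)**2 = -100 - 981*((-3 + 4) - 10)**2 = -100 - 981*(1 - 10)**2 = -100 - 981*(-9)**2 = -100 - 981*81 = -100 - 79461 = -79561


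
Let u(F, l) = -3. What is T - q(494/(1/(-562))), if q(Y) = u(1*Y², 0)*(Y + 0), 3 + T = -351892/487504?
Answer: -101509023985/121876 ≈ -8.3289e+5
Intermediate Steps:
T = -453601/121876 (T = -3 - 351892/487504 = -3 - 351892*1/487504 = -3 - 87973/121876 = -453601/121876 ≈ -3.7218)
q(Y) = -3*Y (q(Y) = -3*(Y + 0) = -3*Y)
T - q(494/(1/(-562))) = -453601/121876 - (-3)*494/(1/(-562)) = -453601/121876 - (-3)*494/(-1/562) = -453601/121876 - (-3)*494*(-562) = -453601/121876 - (-3)*(-277628) = -453601/121876 - 1*832884 = -453601/121876 - 832884 = -101509023985/121876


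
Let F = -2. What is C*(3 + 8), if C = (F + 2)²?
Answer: 0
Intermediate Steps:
C = 0 (C = (-2 + 2)² = 0² = 0)
C*(3 + 8) = 0*(3 + 8) = 0*11 = 0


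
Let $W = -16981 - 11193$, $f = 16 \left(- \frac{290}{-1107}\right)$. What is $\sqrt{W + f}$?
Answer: $\frac{i \sqrt{3835629294}}{369} \approx 167.84 i$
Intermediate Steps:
$f = \frac{4640}{1107}$ ($f = 16 \left(\left(-290\right) \left(- \frac{1}{1107}\right)\right) = 16 \cdot \frac{290}{1107} = \frac{4640}{1107} \approx 4.1915$)
$W = -28174$
$\sqrt{W + f} = \sqrt{-28174 + \frac{4640}{1107}} = \sqrt{- \frac{31183978}{1107}} = \frac{i \sqrt{3835629294}}{369}$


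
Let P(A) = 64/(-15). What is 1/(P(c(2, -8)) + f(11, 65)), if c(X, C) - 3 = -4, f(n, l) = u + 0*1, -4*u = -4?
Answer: -15/49 ≈ -0.30612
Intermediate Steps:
u = 1 (u = -¼*(-4) = 1)
f(n, l) = 1 (f(n, l) = 1 + 0*1 = 1 + 0 = 1)
c(X, C) = -1 (c(X, C) = 3 - 4 = -1)
P(A) = -64/15 (P(A) = 64*(-1/15) = -64/15)
1/(P(c(2, -8)) + f(11, 65)) = 1/(-64/15 + 1) = 1/(-49/15) = -15/49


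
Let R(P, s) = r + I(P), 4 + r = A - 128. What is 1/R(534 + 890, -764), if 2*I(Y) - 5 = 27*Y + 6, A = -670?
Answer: 2/36855 ≈ 5.4267e-5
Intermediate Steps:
I(Y) = 11/2 + 27*Y/2 (I(Y) = 5/2 + (27*Y + 6)/2 = 5/2 + (6 + 27*Y)/2 = 5/2 + (3 + 27*Y/2) = 11/2 + 27*Y/2)
r = -802 (r = -4 + (-670 - 128) = -4 - 798 = -802)
R(P, s) = -1593/2 + 27*P/2 (R(P, s) = -802 + (11/2 + 27*P/2) = -1593/2 + 27*P/2)
1/R(534 + 890, -764) = 1/(-1593/2 + 27*(534 + 890)/2) = 1/(-1593/2 + (27/2)*1424) = 1/(-1593/2 + 19224) = 1/(36855/2) = 2/36855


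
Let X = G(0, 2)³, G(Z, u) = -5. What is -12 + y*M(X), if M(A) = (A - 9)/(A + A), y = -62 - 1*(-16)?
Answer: -4582/125 ≈ -36.656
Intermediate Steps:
X = -125 (X = (-5)³ = -125)
y = -46 (y = -62 + 16 = -46)
M(A) = (-9 + A)/(2*A) (M(A) = (-9 + A)/((2*A)) = (-9 + A)*(1/(2*A)) = (-9 + A)/(2*A))
-12 + y*M(X) = -12 - 23*(-9 - 125)/(-125) = -12 - 23*(-1)*(-134)/125 = -12 - 46*67/125 = -12 - 3082/125 = -4582/125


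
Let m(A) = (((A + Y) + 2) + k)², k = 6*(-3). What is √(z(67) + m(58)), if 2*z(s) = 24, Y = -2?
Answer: 2*√403 ≈ 40.150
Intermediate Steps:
k = -18
z(s) = 12 (z(s) = (½)*24 = 12)
m(A) = (-18 + A)² (m(A) = (((A - 2) + 2) - 18)² = (((-2 + A) + 2) - 18)² = (A - 18)² = (-18 + A)²)
√(z(67) + m(58)) = √(12 + (-18 + 58)²) = √(12 + 40²) = √(12 + 1600) = √1612 = 2*√403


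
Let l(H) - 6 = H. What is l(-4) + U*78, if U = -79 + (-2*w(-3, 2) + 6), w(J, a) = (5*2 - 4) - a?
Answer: -6316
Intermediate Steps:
l(H) = 6 + H
w(J, a) = 6 - a (w(J, a) = (10 - 4) - a = 6 - a)
U = -81 (U = -79 + (-2*(6 - 1*2) + 6) = -79 + (-2*(6 - 2) + 6) = -79 + (-2*4 + 6) = -79 + (-8 + 6) = -79 - 2 = -81)
l(-4) + U*78 = (6 - 4) - 81*78 = 2 - 6318 = -6316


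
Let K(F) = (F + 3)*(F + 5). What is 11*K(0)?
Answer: 165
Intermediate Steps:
K(F) = (3 + F)*(5 + F)
11*K(0) = 11*(15 + 0² + 8*0) = 11*(15 + 0 + 0) = 11*15 = 165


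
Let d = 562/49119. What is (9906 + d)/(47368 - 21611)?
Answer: 486573376/1265158083 ≈ 0.38459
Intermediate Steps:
d = 562/49119 (d = 562*(1/49119) = 562/49119 ≈ 0.011442)
(9906 + d)/(47368 - 21611) = (9906 + 562/49119)/(47368 - 21611) = (486573376/49119)/25757 = (486573376/49119)*(1/25757) = 486573376/1265158083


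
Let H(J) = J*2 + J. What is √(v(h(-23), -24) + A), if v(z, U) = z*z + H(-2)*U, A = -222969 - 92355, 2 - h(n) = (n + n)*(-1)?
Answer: 2*I*√78311 ≈ 559.68*I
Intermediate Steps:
h(n) = 2 + 2*n (h(n) = 2 - (n + n)*(-1) = 2 - 2*n*(-1) = 2 - (-2)*n = 2 + 2*n)
H(J) = 3*J (H(J) = 2*J + J = 3*J)
A = -315324
v(z, U) = z² - 6*U (v(z, U) = z*z + (3*(-2))*U = z² - 6*U)
√(v(h(-23), -24) + A) = √(((2 + 2*(-23))² - 6*(-24)) - 315324) = √(((2 - 46)² + 144) - 315324) = √(((-44)² + 144) - 315324) = √((1936 + 144) - 315324) = √(2080 - 315324) = √(-313244) = 2*I*√78311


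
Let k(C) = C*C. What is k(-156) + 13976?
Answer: 38312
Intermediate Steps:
k(C) = C**2
k(-156) + 13976 = (-156)**2 + 13976 = 24336 + 13976 = 38312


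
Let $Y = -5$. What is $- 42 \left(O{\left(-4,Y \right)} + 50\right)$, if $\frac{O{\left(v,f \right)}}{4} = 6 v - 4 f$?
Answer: $-1428$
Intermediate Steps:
$O{\left(v,f \right)} = - 16 f + 24 v$ ($O{\left(v,f \right)} = 4 \left(6 v - 4 f\right) = 4 \left(- 4 f + 6 v\right) = - 16 f + 24 v$)
$- 42 \left(O{\left(-4,Y \right)} + 50\right) = - 42 \left(\left(\left(-16\right) \left(-5\right) + 24 \left(-4\right)\right) + 50\right) = - 42 \left(\left(80 - 96\right) + 50\right) = - 42 \left(-16 + 50\right) = \left(-42\right) 34 = -1428$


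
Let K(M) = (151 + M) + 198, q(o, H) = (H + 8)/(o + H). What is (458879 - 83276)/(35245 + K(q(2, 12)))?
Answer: 876407/83056 ≈ 10.552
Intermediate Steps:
q(o, H) = (8 + H)/(H + o)
K(M) = 349 + M
(458879 - 83276)/(35245 + K(q(2, 12))) = (458879 - 83276)/(35245 + (349 + (8 + 12)/(12 + 2))) = 375603/(35245 + (349 + 20/14)) = 375603/(35245 + (349 + (1/14)*20)) = 375603/(35245 + (349 + 10/7)) = 375603/(35245 + 2453/7) = 375603/(249168/7) = 375603*(7/249168) = 876407/83056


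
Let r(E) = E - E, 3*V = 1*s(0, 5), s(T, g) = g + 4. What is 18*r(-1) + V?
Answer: 3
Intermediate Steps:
s(T, g) = 4 + g
V = 3 (V = (1*(4 + 5))/3 = (1*9)/3 = (⅓)*9 = 3)
r(E) = 0
18*r(-1) + V = 18*0 + 3 = 0 + 3 = 3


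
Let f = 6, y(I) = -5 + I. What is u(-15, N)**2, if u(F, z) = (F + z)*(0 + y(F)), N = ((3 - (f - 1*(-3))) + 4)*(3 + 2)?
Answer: 250000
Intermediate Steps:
N = -10 (N = ((3 - (6 - 1*(-3))) + 4)*(3 + 2) = ((3 - (6 + 3)) + 4)*5 = ((3 - 1*9) + 4)*5 = ((3 - 9) + 4)*5 = (-6 + 4)*5 = -2*5 = -10)
u(F, z) = (-5 + F)*(F + z) (u(F, z) = (F + z)*(0 + (-5 + F)) = (F + z)*(-5 + F) = (-5 + F)*(F + z))
u(-15, N)**2 = ((-5 - 15)*(-15 - 10))**2 = (-20*(-25))**2 = 500**2 = 250000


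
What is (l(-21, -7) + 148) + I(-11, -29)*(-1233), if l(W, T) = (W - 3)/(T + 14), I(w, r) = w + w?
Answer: 190894/7 ≈ 27271.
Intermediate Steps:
I(w, r) = 2*w
l(W, T) = (-3 + W)/(14 + T)
(l(-21, -7) + 148) + I(-11, -29)*(-1233) = ((-3 - 21)/(14 - 7) + 148) + (2*(-11))*(-1233) = (-24/7 + 148) - 22*(-1233) = ((1/7)*(-24) + 148) + 27126 = (-24/7 + 148) + 27126 = 1012/7 + 27126 = 190894/7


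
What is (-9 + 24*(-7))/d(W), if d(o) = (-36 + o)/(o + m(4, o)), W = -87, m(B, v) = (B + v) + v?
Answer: -15163/41 ≈ -369.83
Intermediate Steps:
m(B, v) = B + 2*v
d(o) = (-36 + o)/(4 + 3*o) (d(o) = (-36 + o)/(o + (4 + 2*o)) = (-36 + o)/(4 + 3*o))
(-9 + 24*(-7))/d(W) = (-9 + 24*(-7))/(((-36 - 87)/(4 + 3*(-87)))) = (-9 - 168)/((-123/(4 - 261))) = -177/(-123/(-257)) = -177/((-1/257*(-123))) = -177/123/257 = -177*257/123 = -15163/41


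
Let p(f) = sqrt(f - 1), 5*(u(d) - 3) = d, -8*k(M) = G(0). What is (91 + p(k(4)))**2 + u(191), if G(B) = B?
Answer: 41606/5 + 182*I ≈ 8321.2 + 182.0*I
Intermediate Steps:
k(M) = 0 (k(M) = -1/8*0 = 0)
u(d) = 3 + d/5
p(f) = sqrt(-1 + f)
(91 + p(k(4)))**2 + u(191) = (91 + sqrt(-1 + 0))**2 + (3 + (1/5)*191) = (91 + sqrt(-1))**2 + (3 + 191/5) = (91 + I)**2 + 206/5 = 206/5 + (91 + I)**2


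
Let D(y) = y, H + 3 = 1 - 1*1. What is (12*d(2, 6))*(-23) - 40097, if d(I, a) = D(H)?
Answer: -39269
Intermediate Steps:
H = -3 (H = -3 + (1 - 1*1) = -3 + (1 - 1) = -3 + 0 = -3)
d(I, a) = -3
(12*d(2, 6))*(-23) - 40097 = (12*(-3))*(-23) - 40097 = -36*(-23) - 40097 = 828 - 40097 = -39269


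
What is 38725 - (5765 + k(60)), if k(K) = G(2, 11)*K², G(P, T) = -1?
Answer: 36560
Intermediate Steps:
k(K) = -K²
38725 - (5765 + k(60)) = 38725 - (5765 - 1*60²) = 38725 - (5765 - 1*3600) = 38725 - (5765 - 3600) = 38725 - 1*2165 = 38725 - 2165 = 36560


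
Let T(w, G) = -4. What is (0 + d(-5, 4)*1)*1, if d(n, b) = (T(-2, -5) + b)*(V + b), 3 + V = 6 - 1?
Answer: 0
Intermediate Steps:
V = 2 (V = -3 + (6 - 1) = -3 + 5 = 2)
d(n, b) = (-4 + b)*(2 + b)
(0 + d(-5, 4)*1)*1 = (0 + (-8 + 4² - 2*4)*1)*1 = (0 + (-8 + 16 - 8)*1)*1 = (0 + 0*1)*1 = (0 + 0)*1 = 0*1 = 0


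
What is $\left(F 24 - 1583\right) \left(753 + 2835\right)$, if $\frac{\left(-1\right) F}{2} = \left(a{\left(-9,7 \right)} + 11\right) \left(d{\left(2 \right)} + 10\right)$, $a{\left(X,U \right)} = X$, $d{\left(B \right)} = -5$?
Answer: $-7402044$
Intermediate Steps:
$F = -20$ ($F = - 2 \left(-9 + 11\right) \left(-5 + 10\right) = - 2 \cdot 2 \cdot 5 = \left(-2\right) 10 = -20$)
$\left(F 24 - 1583\right) \left(753 + 2835\right) = \left(\left(-20\right) 24 - 1583\right) \left(753 + 2835\right) = \left(-480 - 1583\right) 3588 = \left(-2063\right) 3588 = -7402044$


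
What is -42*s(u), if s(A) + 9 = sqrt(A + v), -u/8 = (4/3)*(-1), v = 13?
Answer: 378 - 14*sqrt(213) ≈ 173.68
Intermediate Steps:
u = 32/3 (u = -8*4/3*(-1) = -8*4*(1/3)*(-1) = -32*(-1)/3 = -8*(-4/3) = 32/3 ≈ 10.667)
s(A) = -9 + sqrt(13 + A) (s(A) = -9 + sqrt(A + 13) = -9 + sqrt(13 + A))
-42*s(u) = -42*(-9 + sqrt(13 + 32/3)) = -42*(-9 + sqrt(71/3)) = -42*(-9 + sqrt(213)/3) = 378 - 14*sqrt(213)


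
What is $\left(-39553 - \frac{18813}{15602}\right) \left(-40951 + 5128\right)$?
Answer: $\frac{22107258808737}{15602} \approx 1.4169 \cdot 10^{9}$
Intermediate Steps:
$\left(-39553 - \frac{18813}{15602}\right) \left(-40951 + 5128\right) = \left(-39553 - \frac{18813}{15602}\right) \left(-35823\right) = \left(- \frac{617124719}{15602}\right) \left(-35823\right) = \frac{22107258808737}{15602}$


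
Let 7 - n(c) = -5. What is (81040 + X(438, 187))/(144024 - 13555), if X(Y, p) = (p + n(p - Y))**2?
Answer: 120641/130469 ≈ 0.92467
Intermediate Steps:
n(c) = 12 (n(c) = 7 - 1*(-5) = 7 + 5 = 12)
X(Y, p) = (12 + p)**2 (X(Y, p) = (p + 12)**2 = (12 + p)**2)
(81040 + X(438, 187))/(144024 - 13555) = (81040 + (12 + 187)**2)/(144024 - 13555) = (81040 + 199**2)/130469 = (81040 + 39601)*(1/130469) = 120641*(1/130469) = 120641/130469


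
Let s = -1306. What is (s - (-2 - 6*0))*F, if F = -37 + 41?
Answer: -5216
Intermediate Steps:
F = 4
(s - (-2 - 6*0))*F = (-1306 - (-2 - 6*0))*4 = (-1306 - (-2 + 0))*4 = (-1306 - 1*(-2))*4 = (-1306 + 2)*4 = -1304*4 = -5216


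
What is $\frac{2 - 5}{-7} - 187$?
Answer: $- \frac{1306}{7} \approx -186.57$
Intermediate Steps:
$\frac{2 - 5}{-7} - 187 = \left(- \frac{1}{7}\right) \left(-3\right) - 187 = \frac{3}{7} - 187 = - \frac{1306}{7}$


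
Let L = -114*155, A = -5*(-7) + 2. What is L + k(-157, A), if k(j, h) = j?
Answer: -17827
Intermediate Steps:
A = 37 (A = 35 + 2 = 37)
L = -17670
L + k(-157, A) = -17670 - 157 = -17827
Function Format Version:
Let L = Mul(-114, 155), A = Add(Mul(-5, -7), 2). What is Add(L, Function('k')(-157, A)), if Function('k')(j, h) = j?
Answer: -17827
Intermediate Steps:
A = 37 (A = Add(35, 2) = 37)
L = -17670
Add(L, Function('k')(-157, A)) = Add(-17670, -157) = -17827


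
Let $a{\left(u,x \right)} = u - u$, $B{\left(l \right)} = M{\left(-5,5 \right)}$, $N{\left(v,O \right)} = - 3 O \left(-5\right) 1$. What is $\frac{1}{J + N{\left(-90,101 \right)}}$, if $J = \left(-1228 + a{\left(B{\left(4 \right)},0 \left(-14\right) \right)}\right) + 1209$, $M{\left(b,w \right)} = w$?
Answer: $\frac{1}{1496} \approx 0.00066845$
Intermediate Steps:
$N{\left(v,O \right)} = 15 O$ ($N{\left(v,O \right)} = 15 O 1 = 15 O$)
$B{\left(l \right)} = 5$
$a{\left(u,x \right)} = 0$
$J = -19$ ($J = \left(-1228 + 0\right) + 1209 = -1228 + 1209 = -19$)
$\frac{1}{J + N{\left(-90,101 \right)}} = \frac{1}{-19 + 15 \cdot 101} = \frac{1}{-19 + 1515} = \frac{1}{1496}$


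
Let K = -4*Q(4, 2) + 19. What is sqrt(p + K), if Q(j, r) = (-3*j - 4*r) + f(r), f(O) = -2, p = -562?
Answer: I*sqrt(455) ≈ 21.331*I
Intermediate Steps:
Q(j, r) = -2 - 4*r - 3*j (Q(j, r) = (-3*j - 4*r) - 2 = (-4*r - 3*j) - 2 = -2 - 4*r - 3*j)
K = 107 (K = -4*(-2 - 4*2 - 3*4) + 19 = -4*(-2 - 8 - 12) + 19 = -4*(-22) + 19 = 88 + 19 = 107)
sqrt(p + K) = sqrt(-562 + 107) = sqrt(-455) = I*sqrt(455)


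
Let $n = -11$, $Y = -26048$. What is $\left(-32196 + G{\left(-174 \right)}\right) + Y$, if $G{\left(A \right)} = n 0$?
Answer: $-58244$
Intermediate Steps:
$G{\left(A \right)} = 0$ ($G{\left(A \right)} = \left(-11\right) 0 = 0$)
$\left(-32196 + G{\left(-174 \right)}\right) + Y = \left(-32196 + 0\right) - 26048 = -32196 - 26048 = -58244$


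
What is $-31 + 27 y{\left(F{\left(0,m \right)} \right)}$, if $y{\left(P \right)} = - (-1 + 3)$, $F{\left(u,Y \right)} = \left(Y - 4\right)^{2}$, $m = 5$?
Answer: $-85$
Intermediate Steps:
$F{\left(u,Y \right)} = \left(-4 + Y\right)^{2}$
$y{\left(P \right)} = -2$ ($y{\left(P \right)} = \left(-1\right) 2 = -2$)
$-31 + 27 y{\left(F{\left(0,m \right)} \right)} = -31 + 27 \left(-2\right) = -31 - 54 = -85$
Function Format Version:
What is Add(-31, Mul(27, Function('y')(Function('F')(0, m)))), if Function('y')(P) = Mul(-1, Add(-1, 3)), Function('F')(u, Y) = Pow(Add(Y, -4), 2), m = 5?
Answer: -85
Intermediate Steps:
Function('F')(u, Y) = Pow(Add(-4, Y), 2)
Function('y')(P) = -2 (Function('y')(P) = Mul(-1, 2) = -2)
Add(-31, Mul(27, Function('y')(Function('F')(0, m)))) = Add(-31, Mul(27, -2)) = Add(-31, -54) = -85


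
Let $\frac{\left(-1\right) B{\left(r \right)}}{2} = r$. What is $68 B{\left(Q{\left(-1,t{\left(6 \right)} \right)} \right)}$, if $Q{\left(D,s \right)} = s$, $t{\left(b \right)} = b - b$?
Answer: $0$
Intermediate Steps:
$t{\left(b \right)} = 0$
$B{\left(r \right)} = - 2 r$
$68 B{\left(Q{\left(-1,t{\left(6 \right)} \right)} \right)} = 68 \left(\left(-2\right) 0\right) = 68 \cdot 0 = 0$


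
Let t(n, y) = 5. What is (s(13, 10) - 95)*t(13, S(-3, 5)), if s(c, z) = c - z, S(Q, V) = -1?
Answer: -460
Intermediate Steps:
(s(13, 10) - 95)*t(13, S(-3, 5)) = ((13 - 1*10) - 95)*5 = ((13 - 10) - 95)*5 = (3 - 95)*5 = -92*5 = -460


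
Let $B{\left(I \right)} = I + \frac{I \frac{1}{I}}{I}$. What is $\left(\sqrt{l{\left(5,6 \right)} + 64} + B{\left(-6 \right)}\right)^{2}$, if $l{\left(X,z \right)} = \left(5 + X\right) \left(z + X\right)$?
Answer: $\frac{7633}{36} - \frac{37 \sqrt{174}}{3} \approx 49.34$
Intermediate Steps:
$l{\left(X,z \right)} = \left(5 + X\right) \left(X + z\right)$
$B{\left(I \right)} = I + \frac{1}{I}$ ($B{\left(I \right)} = I + 1 \frac{1}{I} = I + \frac{1}{I}$)
$\left(\sqrt{l{\left(5,6 \right)} + 64} + B{\left(-6 \right)}\right)^{2} = \left(\sqrt{\left(5^{2} + 5 \cdot 5 + 5 \cdot 6 + 5 \cdot 6\right) + 64} - \left(6 - \frac{1}{-6}\right)\right)^{2} = \left(\sqrt{\left(25 + 25 + 30 + 30\right) + 64} - \frac{37}{6}\right)^{2} = \left(\sqrt{110 + 64} - \frac{37}{6}\right)^{2} = \left(\sqrt{174} - \frac{37}{6}\right)^{2} = \left(- \frac{37}{6} + \sqrt{174}\right)^{2}$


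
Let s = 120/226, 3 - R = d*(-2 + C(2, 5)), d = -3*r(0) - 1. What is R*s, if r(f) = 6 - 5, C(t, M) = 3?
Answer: 420/113 ≈ 3.7168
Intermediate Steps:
r(f) = 1
d = -4 (d = -3*1 - 1 = -3 - 1 = -4)
R = 7 (R = 3 - (-4)*(-2 + 3) = 3 - (-4) = 3 - 1*(-4) = 3 + 4 = 7)
s = 60/113 (s = 120*(1/226) = 60/113 ≈ 0.53097)
R*s = 7*(60/113) = 420/113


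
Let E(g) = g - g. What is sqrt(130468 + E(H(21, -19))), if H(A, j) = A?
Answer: 26*sqrt(193) ≈ 361.20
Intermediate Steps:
E(g) = 0
sqrt(130468 + E(H(21, -19))) = sqrt(130468 + 0) = sqrt(130468) = 26*sqrt(193)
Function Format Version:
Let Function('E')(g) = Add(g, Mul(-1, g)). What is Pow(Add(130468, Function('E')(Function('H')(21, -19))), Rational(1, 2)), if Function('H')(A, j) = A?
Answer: Mul(26, Pow(193, Rational(1, 2))) ≈ 361.20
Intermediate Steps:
Function('E')(g) = 0
Pow(Add(130468, Function('E')(Function('H')(21, -19))), Rational(1, 2)) = Pow(Add(130468, 0), Rational(1, 2)) = Pow(130468, Rational(1, 2)) = Mul(26, Pow(193, Rational(1, 2)))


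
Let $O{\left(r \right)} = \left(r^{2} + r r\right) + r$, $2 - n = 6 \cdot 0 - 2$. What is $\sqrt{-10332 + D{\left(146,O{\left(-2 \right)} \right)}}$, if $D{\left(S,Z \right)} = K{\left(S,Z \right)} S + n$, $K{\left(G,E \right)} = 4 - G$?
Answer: $2 i \sqrt{7765} \approx 176.24 i$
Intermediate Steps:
$n = 4$ ($n = 2 - \left(6 \cdot 0 - 2\right) = 2 - \left(0 - 2\right) = 2 - -2 = 2 + 2 = 4$)
$O{\left(r \right)} = r + 2 r^{2}$ ($O{\left(r \right)} = \left(r^{2} + r^{2}\right) + r = 2 r^{2} + r = r + 2 r^{2}$)
$D{\left(S,Z \right)} = 4 + S \left(4 - S\right)$ ($D{\left(S,Z \right)} = \left(4 - S\right) S + 4 = S \left(4 - S\right) + 4 = 4 + S \left(4 - S\right)$)
$\sqrt{-10332 + D{\left(146,O{\left(-2 \right)} \right)}} = \sqrt{-10332 + \left(4 - 146 \left(-4 + 146\right)\right)} = \sqrt{-10332 + \left(4 - 146 \cdot 142\right)} = \sqrt{-10332 + \left(4 - 20732\right)} = \sqrt{-10332 - 20728} = \sqrt{-31060} = 2 i \sqrt{7765}$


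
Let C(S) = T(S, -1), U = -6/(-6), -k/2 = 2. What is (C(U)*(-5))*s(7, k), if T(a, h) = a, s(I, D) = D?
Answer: 20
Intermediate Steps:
k = -4 (k = -2*2 = -4)
U = 1 (U = -6*(-⅙) = 1)
C(S) = S
(C(U)*(-5))*s(7, k) = (1*(-5))*(-4) = -5*(-4) = 20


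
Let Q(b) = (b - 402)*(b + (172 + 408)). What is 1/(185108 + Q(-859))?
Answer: 1/536927 ≈ 1.8625e-6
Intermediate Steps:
Q(b) = (-402 + b)*(580 + b) (Q(b) = (-402 + b)*(b + 580) = (-402 + b)*(580 + b))
1/(185108 + Q(-859)) = 1/(185108 + (-233160 + (-859)**2 + 178*(-859))) = 1/(185108 + (-233160 + 737881 - 152902)) = 1/(185108 + 351819) = 1/536927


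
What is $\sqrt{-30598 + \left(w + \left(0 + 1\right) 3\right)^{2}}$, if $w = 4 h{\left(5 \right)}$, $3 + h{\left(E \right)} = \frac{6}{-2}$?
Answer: $i \sqrt{30157} \approx 173.66 i$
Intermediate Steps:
$h{\left(E \right)} = -6$ ($h{\left(E \right)} = -3 + \frac{6}{-2} = -3 + 6 \left(- \frac{1}{2}\right) = -3 - 3 = -6$)
$w = -24$ ($w = 4 \left(-6\right) = -24$)
$\sqrt{-30598 + \left(w + \left(0 + 1\right) 3\right)^{2}} = \sqrt{-30598 + \left(-24 + \left(0 + 1\right) 3\right)^{2}} = \sqrt{-30598 + \left(-24 + 1 \cdot 3\right)^{2}} = \sqrt{-30598 + \left(-24 + 3\right)^{2}} = \sqrt{-30598 + \left(-21\right)^{2}} = \sqrt{-30598 + 441} = \sqrt{-30157} = i \sqrt{30157}$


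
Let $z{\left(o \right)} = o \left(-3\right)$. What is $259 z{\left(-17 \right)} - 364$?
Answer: $12845$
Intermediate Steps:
$z{\left(o \right)} = - 3 o$
$259 z{\left(-17 \right)} - 364 = 259 \left(\left(-3\right) \left(-17\right)\right) - 364 = 259 \cdot 51 - 364 = 13209 - 364 = 12845$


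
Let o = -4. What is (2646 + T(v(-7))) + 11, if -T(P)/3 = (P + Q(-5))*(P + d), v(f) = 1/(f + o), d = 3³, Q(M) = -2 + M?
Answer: 390761/121 ≈ 3229.4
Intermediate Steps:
d = 27
v(f) = 1/(-4 + f) (v(f) = 1/(f - 4) = 1/(-4 + f))
T(P) = -3*(-7 + P)*(27 + P) (T(P) = -3*(P + (-2 - 5))*(P + 27) = -3*(P - 7)*(27 + P) = -3*(-7 + P)*(27 + P))
(2646 + T(v(-7))) + 11 = (2646 + (567 - 60/(-4 - 7) - 3/(-4 - 7)²)) + 11 = (2646 + (567 - 60/(-11) - 3*(1/(-11))²)) + 11 = (2646 + (567 - 60*(-1/11) - 3*(-1/11)²)) + 11 = (2646 + (567 + 60/11 - 3*1/121)) + 11 = (2646 + (567 + 60/11 - 3/121)) + 11 = (2646 + 69264/121) + 11 = 389430/121 + 11 = 390761/121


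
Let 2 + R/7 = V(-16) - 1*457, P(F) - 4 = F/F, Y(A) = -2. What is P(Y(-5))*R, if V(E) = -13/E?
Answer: -256585/16 ≈ -16037.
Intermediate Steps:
P(F) = 5 (P(F) = 4 + F/F = 4 + 1 = 5)
R = -51317/16 (R = -14 + 7*(-13/(-16) - 1*457) = -14 + 7*(-13*(-1/16) - 457) = -14 + 7*(13/16 - 457) = -14 + 7*(-7299/16) = -14 - 51093/16 = -51317/16 ≈ -3207.3)
P(Y(-5))*R = 5*(-51317/16) = -256585/16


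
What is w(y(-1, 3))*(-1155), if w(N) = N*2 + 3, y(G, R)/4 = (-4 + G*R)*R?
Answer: 190575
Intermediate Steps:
y(G, R) = 4*R*(-4 + G*R) (y(G, R) = 4*((-4 + G*R)*R) = 4*(R*(-4 + G*R)) = 4*R*(-4 + G*R))
w(N) = 3 + 2*N (w(N) = 2*N + 3 = 3 + 2*N)
w(y(-1, 3))*(-1155) = (3 + 2*(4*3*(-4 - 1*3)))*(-1155) = (3 + 2*(4*3*(-4 - 3)))*(-1155) = (3 + 2*(4*3*(-7)))*(-1155) = (3 + 2*(-84))*(-1155) = (3 - 168)*(-1155) = -165*(-1155) = 190575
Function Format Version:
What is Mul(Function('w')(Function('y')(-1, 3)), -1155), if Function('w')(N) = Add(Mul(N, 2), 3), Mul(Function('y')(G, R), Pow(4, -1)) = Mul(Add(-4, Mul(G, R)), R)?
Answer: 190575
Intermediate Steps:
Function('y')(G, R) = Mul(4, R, Add(-4, Mul(G, R))) (Function('y')(G, R) = Mul(4, Mul(Add(-4, Mul(G, R)), R)) = Mul(4, Mul(R, Add(-4, Mul(G, R)))) = Mul(4, R, Add(-4, Mul(G, R))))
Function('w')(N) = Add(3, Mul(2, N)) (Function('w')(N) = Add(Mul(2, N), 3) = Add(3, Mul(2, N)))
Mul(Function('w')(Function('y')(-1, 3)), -1155) = Mul(Add(3, Mul(2, Mul(4, 3, Add(-4, Mul(-1, 3))))), -1155) = Mul(Add(3, Mul(2, Mul(4, 3, Add(-4, -3)))), -1155) = Mul(Add(3, Mul(2, Mul(4, 3, -7))), -1155) = Mul(Add(3, Mul(2, -84)), -1155) = Mul(Add(3, -168), -1155) = Mul(-165, -1155) = 190575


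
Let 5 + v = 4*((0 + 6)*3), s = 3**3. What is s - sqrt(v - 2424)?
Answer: 27 - I*sqrt(2357) ≈ 27.0 - 48.549*I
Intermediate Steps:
s = 27
v = 67 (v = -5 + 4*((0 + 6)*3) = -5 + 4*(6*3) = -5 + 4*18 = -5 + 72 = 67)
s - sqrt(v - 2424) = 27 - sqrt(67 - 2424) = 27 - sqrt(-2357) = 27 - I*sqrt(2357)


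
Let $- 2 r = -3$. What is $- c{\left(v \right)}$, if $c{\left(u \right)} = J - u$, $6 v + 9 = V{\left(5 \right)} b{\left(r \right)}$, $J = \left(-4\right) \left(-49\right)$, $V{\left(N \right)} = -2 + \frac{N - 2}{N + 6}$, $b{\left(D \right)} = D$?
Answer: $- \frac{8709}{44} \approx -197.93$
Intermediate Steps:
$r = \frac{3}{2}$ ($r = \left(- \frac{1}{2}\right) \left(-3\right) = \frac{3}{2} \approx 1.5$)
$V{\left(N \right)} = -2 + \frac{-2 + N}{6 + N}$
$J = 196$
$v = - \frac{85}{44}$ ($v = - \frac{3}{2} + \frac{\frac{-14 - 5}{6 + 5} \cdot \frac{3}{2}}{6} = - \frac{3}{2} + \frac{\frac{-14 - 5}{11} \cdot \frac{3}{2}}{6} = - \frac{3}{2} + \frac{\frac{1}{11} \left(-19\right) \frac{3}{2}}{6} = - \frac{3}{2} + \frac{\left(- \frac{19}{11}\right) \frac{3}{2}}{6} = - \frac{3}{2} + \frac{1}{6} \left(- \frac{57}{22}\right) = - \frac{3}{2} - \frac{19}{44} = - \frac{85}{44} \approx -1.9318$)
$c{\left(u \right)} = 196 - u$
$- c{\left(v \right)} = - (196 - - \frac{85}{44}) = - (196 + \frac{85}{44}) = \left(-1\right) \frac{8709}{44} = - \frac{8709}{44}$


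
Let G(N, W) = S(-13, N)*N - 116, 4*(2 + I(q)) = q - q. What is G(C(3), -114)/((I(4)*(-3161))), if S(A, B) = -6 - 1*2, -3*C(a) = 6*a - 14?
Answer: -158/9483 ≈ -0.016661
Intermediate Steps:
C(a) = 14/3 - 2*a (C(a) = -(6*a - 14)/3 = -(-14 + 6*a)/3 = 14/3 - 2*a)
S(A, B) = -8 (S(A, B) = -6 - 2 = -8)
I(q) = -2 (I(q) = -2 + (q - q)/4 = -2 + (¼)*0 = -2 + 0 = -2)
G(N, W) = -116 - 8*N (G(N, W) = -8*N - 116 = -116 - 8*N)
G(C(3), -114)/((I(4)*(-3161))) = (-116 - 8*(14/3 - 2*3))/((-2*(-3161))) = (-116 - 8*(14/3 - 6))/6322 = (-116 - 8*(-4/3))*(1/6322) = (-116 + 32/3)*(1/6322) = -316/3*1/6322 = -158/9483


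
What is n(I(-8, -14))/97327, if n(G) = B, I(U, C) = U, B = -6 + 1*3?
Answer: -3/97327 ≈ -3.0824e-5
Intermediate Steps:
B = -3 (B = -6 + 3 = -3)
n(G) = -3
n(I(-8, -14))/97327 = -3/97327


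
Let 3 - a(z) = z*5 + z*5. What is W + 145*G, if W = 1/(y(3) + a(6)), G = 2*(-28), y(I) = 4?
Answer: -430361/53 ≈ -8120.0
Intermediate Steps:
G = -56
a(z) = 3 - 10*z (a(z) = 3 - (z*5 + z*5) = 3 - (5*z + 5*z) = 3 - 10*z)
W = -1/53 (W = 1/(4 + (3 - 10*6)) = 1/(4 + (3 - 60)) = 1/(4 - 57) = 1/(-53) = -1/53 ≈ -0.018868)
W + 145*G = -1/53 + 145*(-56) = -1/53 - 8120 = -430361/53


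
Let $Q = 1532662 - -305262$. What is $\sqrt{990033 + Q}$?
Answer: $\sqrt{2827957} \approx 1681.7$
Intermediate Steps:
$Q = 1837924$ ($Q = 1532662 + 305262 = 1837924$)
$\sqrt{990033 + Q} = \sqrt{990033 + 1837924} = \sqrt{2827957}$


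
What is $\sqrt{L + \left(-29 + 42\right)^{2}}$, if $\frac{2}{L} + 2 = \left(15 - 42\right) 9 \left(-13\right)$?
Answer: $\frac{\sqrt{1684369995}}{3157} \approx 13.0$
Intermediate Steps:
$L = \frac{2}{3157}$ ($L = \frac{2}{-2 + \left(15 - 42\right) 9 \left(-13\right)} = \frac{2}{-2 - -3159} = \frac{2}{-2 + 3159} = \frac{2}{3157} \approx 0.00063351$)
$\sqrt{L + \left(-29 + 42\right)^{2}} = \sqrt{\frac{2}{3157} + \left(-29 + 42\right)^{2}} = \sqrt{\frac{2}{3157} + 13^{2}} = \sqrt{\frac{2}{3157} + 169} = \sqrt{\frac{533535}{3157}} = \frac{\sqrt{1684369995}}{3157}$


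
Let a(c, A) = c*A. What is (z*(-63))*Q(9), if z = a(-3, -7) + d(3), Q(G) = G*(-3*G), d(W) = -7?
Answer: 214326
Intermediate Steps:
a(c, A) = A*c
Q(G) = -3*G**2
z = 14 (z = -7*(-3) - 7 = 21 - 7 = 14)
(z*(-63))*Q(9) = (14*(-63))*(-3*9**2) = -(-2646)*81 = -882*(-243) = 214326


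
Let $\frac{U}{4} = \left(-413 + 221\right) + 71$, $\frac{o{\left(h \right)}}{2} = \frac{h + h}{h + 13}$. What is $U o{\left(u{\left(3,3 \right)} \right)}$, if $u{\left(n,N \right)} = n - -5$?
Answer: $- \frac{15488}{21} \approx -737.52$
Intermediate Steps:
$u{\left(n,N \right)} = 5 + n$ ($u{\left(n,N \right)} = n + 5 = 5 + n$)
$o{\left(h \right)} = \frac{4 h}{13 + h}$ ($o{\left(h \right)} = 2 \frac{h + h}{h + 13} = 2 \frac{2 h}{13 + h} = \frac{4 h}{13 + h}$)
$U = -484$ ($U = 4 \left(\left(-413 + 221\right) + 71\right) = 4 \left(-192 + 71\right) = 4 \left(-121\right) = -484$)
$U o{\left(u{\left(3,3 \right)} \right)} = - 484 \frac{4 \left(5 + 3\right)}{13 + \left(5 + 3\right)} = - 484 \cdot 4 \cdot 8 \frac{1}{13 + 8} = - 484 \cdot 4 \cdot 8 \cdot \frac{1}{21} = \left(-484\right) \frac{32}{21} = - \frac{15488}{21}$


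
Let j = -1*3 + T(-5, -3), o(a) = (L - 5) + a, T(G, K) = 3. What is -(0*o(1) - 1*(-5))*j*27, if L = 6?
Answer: 0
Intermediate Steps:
o(a) = 1 + a (o(a) = (6 - 5) + a = 1 + a)
j = 0 (j = -1*3 + 3 = -3 + 3 = 0)
-(0*o(1) - 1*(-5))*j*27 = -(0*(1 + 1) - 1*(-5))*0*27 = -(0*2 + 5)*0*27 = -(0 + 5)*0*27 = -5*0*27 = -0*27 = -1*0 = 0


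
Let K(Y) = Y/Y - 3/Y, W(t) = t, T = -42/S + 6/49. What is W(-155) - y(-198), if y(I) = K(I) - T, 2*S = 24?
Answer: -257738/1617 ≈ -159.39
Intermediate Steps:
S = 12 (S = (½)*24 = 12)
T = -331/98 (T = -42/12 + 6/49 = -42*1/12 + 6*(1/49) = -7/2 + 6/49 = -331/98 ≈ -3.3776)
K(Y) = 1 - 3/Y
y(I) = 331/98 + (-3 + I)/I (y(I) = (-3 + I)/I - 1*(-331/98) = (-3 + I)/I + 331/98 = 331/98 + (-3 + I)/I)
W(-155) - y(-198) = -155 - (429/98 - 3/(-198)) = -155 - (429/98 - 3*(-1/198)) = -155 - (429/98 + 1/66) = -155 - 1*7103/1617 = -155 - 7103/1617 = -257738/1617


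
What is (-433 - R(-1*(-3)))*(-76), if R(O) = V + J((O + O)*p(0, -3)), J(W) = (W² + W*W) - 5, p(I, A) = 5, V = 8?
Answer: 169936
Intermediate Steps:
J(W) = -5 + 2*W² (J(W) = (W² + W²) - 5 = 2*W² - 5 = -5 + 2*W²)
R(O) = 3 + 200*O² (R(O) = 8 + (-5 + 2*((O + O)*5)²) = 8 + (-5 + 2*((2*O)*5)²) = 8 + (-5 + 2*(10*O)²) = 8 + (-5 + 2*(100*O²)) = 8 + (-5 + 200*O²) = 3 + 200*O²)
(-433 - R(-1*(-3)))*(-76) = (-433 - (3 + 200*(-1*(-3))²))*(-76) = (-433 - (3 + 200*3²))*(-76) = (-433 - (3 + 200*9))*(-76) = (-433 - (3 + 1800))*(-76) = (-433 - 1*1803)*(-76) = (-433 - 1803)*(-76) = -2236*(-76) = 169936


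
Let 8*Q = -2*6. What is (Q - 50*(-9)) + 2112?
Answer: 5121/2 ≈ 2560.5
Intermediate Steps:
Q = -3/2 (Q = (-2*6)/8 = (⅛)*(-12) = -3/2 ≈ -1.5000)
(Q - 50*(-9)) + 2112 = (-3/2 - 50*(-9)) + 2112 = (-3/2 + 450) + 2112 = 897/2 + 2112 = 5121/2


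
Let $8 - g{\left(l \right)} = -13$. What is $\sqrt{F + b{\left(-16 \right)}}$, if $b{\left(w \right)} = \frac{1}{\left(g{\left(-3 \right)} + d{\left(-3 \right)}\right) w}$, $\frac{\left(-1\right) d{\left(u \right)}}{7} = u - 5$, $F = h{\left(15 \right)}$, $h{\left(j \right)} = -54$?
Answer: $\frac{i \sqrt{5122733}}{308} \approx 7.3485 i$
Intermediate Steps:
$F = -54$
$g{\left(l \right)} = 21$ ($g{\left(l \right)} = 8 - -13 = 8 + 13 = 21$)
$d{\left(u \right)} = 35 - 7 u$ ($d{\left(u \right)} = - 7 \left(u - 5\right) = - 7 \left(-5 + u\right) = 35 - 7 u$)
$b{\left(w \right)} = \frac{1}{77 w}$ ($b{\left(w \right)} = \frac{1}{\left(21 + \left(35 - -21\right)\right) w} = \frac{1}{\left(21 + \left(35 + 21\right)\right) w} = \frac{1}{\left(21 + 56\right) w} = \frac{1}{77 w}$)
$\sqrt{F + b{\left(-16 \right)}} = \sqrt{-54 + \frac{1}{77 \left(-16\right)}} = \sqrt{-54 + \frac{1}{77} \left(- \frac{1}{16}\right)} = \sqrt{-54 - \frac{1}{1232}} = \sqrt{- \frac{66529}{1232}} = \frac{i \sqrt{5122733}}{308}$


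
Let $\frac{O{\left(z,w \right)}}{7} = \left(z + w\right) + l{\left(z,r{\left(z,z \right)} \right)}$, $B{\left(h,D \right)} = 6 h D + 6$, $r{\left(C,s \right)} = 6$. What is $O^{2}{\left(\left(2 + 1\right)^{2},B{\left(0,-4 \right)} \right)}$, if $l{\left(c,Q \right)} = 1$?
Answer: $12544$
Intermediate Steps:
$B{\left(h,D \right)} = 6 + 6 D h$ ($B{\left(h,D \right)} = 6 D h + 6 = 6 + 6 D h$)
$O{\left(z,w \right)} = 7 + 7 w + 7 z$ ($O{\left(z,w \right)} = 7 \left(\left(z + w\right) + 1\right) = 7 \left(\left(w + z\right) + 1\right) = 7 \left(1 + w + z\right) = 7 + 7 w + 7 z$)
$O^{2}{\left(\left(2 + 1\right)^{2},B{\left(0,-4 \right)} \right)} = \left(7 + 7 \left(6 + 6 \left(-4\right) 0\right) + 7 \left(2 + 1\right)^{2}\right)^{2} = \left(7 + 7 \left(6 + 0\right) + 7 \cdot 3^{2}\right)^{2} = \left(7 + 7 \cdot 6 + 7 \cdot 9\right)^{2} = \left(7 + 42 + 63\right)^{2} = 112^{2} = 12544$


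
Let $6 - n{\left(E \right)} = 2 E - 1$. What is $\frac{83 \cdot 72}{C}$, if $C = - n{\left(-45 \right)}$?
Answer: $- \frac{5976}{97} \approx -61.608$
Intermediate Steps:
$n{\left(E \right)} = 7 - 2 E$ ($n{\left(E \right)} = 6 - \left(2 E - 1\right) = 6 - \left(-1 + 2 E\right) = 7 - 2 E$)
$C = -97$ ($C = - (7 - -90) = - (7 + 90) = \left(-1\right) 97 = -97$)
$\frac{83 \cdot 72}{C} = \frac{83 \cdot 72}{-97} = 5976 \left(- \frac{1}{97}\right) = - \frac{5976}{97}$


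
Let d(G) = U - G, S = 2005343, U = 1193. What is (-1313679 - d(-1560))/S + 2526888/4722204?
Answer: -95765274462/789136561331 ≈ -0.12135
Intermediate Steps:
d(G) = 1193 - G
(-1313679 - d(-1560))/S + 2526888/4722204 = (-1313679 - (1193 - 1*(-1560)))/2005343 + 2526888/4722204 = (-1313679 - (1193 + 1560))*(1/2005343) + 2526888*(1/4722204) = (-1313679 - 1*2753)*(1/2005343) + 210574/393517 = (-1313679 - 2753)*(1/2005343) + 210574/393517 = -1316432*1/2005343 + 210574/393517 = -1316432/2005343 + 210574/393517 = -95765274462/789136561331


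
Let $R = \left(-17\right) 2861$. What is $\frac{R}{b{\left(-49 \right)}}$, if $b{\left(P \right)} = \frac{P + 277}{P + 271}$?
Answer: $- \frac{1799569}{38} \approx -47357.0$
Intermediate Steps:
$R = -48637$
$b{\left(P \right)} = \frac{277 + P}{271 + P}$
$\frac{R}{b{\left(-49 \right)}} = - \frac{48637}{\frac{1}{271 - 49} \left(277 - 49\right)} = - \frac{48637}{\frac{1}{222} \cdot 228} = - \frac{48637}{\frac{38}{37}} = \left(-48637\right) \frac{37}{38} = - \frac{1799569}{38}$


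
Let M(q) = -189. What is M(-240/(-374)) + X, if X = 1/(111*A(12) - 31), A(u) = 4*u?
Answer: -1001132/5297 ≈ -189.00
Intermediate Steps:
X = 1/5297 (X = 1/(111*(4*12) - 31) = 1/(111*48 - 31) = 1/(5328 - 31) = 1/5297 ≈ 0.00018879)
M(-240/(-374)) + X = -189 + 1/5297 = -1001132/5297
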